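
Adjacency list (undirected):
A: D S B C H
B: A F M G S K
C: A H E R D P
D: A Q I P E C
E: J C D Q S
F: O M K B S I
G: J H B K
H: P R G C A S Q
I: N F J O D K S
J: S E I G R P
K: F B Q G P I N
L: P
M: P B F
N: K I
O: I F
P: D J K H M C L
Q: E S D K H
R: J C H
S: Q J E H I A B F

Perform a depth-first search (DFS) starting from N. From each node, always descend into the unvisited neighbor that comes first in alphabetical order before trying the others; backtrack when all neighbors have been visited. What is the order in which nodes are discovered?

N, I, D, A, B, F, K, G, H, C, E, J, P, L, M, R, S, Q, O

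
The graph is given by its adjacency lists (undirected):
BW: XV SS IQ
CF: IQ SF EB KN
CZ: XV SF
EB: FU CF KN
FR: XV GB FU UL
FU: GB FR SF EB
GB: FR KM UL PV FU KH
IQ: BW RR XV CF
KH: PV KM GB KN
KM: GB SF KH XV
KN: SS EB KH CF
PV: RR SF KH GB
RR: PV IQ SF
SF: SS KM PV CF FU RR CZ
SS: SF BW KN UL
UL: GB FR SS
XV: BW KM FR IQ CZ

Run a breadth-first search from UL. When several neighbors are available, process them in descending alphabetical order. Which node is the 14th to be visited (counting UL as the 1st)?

CZ

Visit UL; enqueue SS, GB, FR → queue [SS, GB, FR]
Visit SS; enqueue SF, KN, BW → queue [GB, FR, SF, KN, BW]
Visit GB; enqueue PV, KM, KH, FU → queue [FR, SF, KN, BW, PV, KM, KH, FU]
Visit FR; enqueue XV → queue [SF, KN, BW, PV, KM, KH, FU, XV]
Visit SF; enqueue RR, CZ, CF → queue [KN, BW, PV, KM, KH, FU, XV, RR, CZ, CF]
Visit KN; enqueue EB → queue [BW, PV, KM, KH, FU, XV, RR, CZ, CF, EB]
Visit BW; enqueue IQ → queue [PV, KM, KH, FU, XV, RR, CZ, CF, EB, IQ]
Visit PV → queue [KM, KH, FU, XV, RR, CZ, CF, EB, IQ]
Visit KM → queue [KH, FU, XV, RR, CZ, CF, EB, IQ]
Visit KH → queue [FU, XV, RR, CZ, CF, EB, IQ]
Visit FU → queue [XV, RR, CZ, CF, EB, IQ]
Visit XV → queue [RR, CZ, CF, EB, IQ]
Visit RR → queue [CZ, CF, EB, IQ]
Visit CZ → queue [CF, EB, IQ]
Visit CF → queue [EB, IQ]
Visit EB → queue [IQ]
Visit IQ → queue []

Visit order: UL, SS, GB, FR, SF, KN, BW, PV, KM, KH, FU, XV, RR, CZ, CF, EB, IQ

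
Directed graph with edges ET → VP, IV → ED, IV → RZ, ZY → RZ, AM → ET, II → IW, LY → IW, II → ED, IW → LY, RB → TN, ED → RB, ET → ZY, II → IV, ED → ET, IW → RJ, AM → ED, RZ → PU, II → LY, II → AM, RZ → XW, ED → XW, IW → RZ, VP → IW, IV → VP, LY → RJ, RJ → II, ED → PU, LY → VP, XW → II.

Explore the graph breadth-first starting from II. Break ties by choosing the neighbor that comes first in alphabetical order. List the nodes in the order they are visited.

Visit II; enqueue AM, ED, IV, IW, LY → queue [AM, ED, IV, IW, LY]
Visit AM; enqueue ET → queue [ED, IV, IW, LY, ET]
Visit ED; enqueue PU, RB, XW → queue [IV, IW, LY, ET, PU, RB, XW]
Visit IV; enqueue RZ, VP → queue [IW, LY, ET, PU, RB, XW, RZ, VP]
Visit IW; enqueue RJ → queue [LY, ET, PU, RB, XW, RZ, VP, RJ]
Visit LY → queue [ET, PU, RB, XW, RZ, VP, RJ]
Visit ET; enqueue ZY → queue [PU, RB, XW, RZ, VP, RJ, ZY]
Visit PU → queue [RB, XW, RZ, VP, RJ, ZY]
Visit RB; enqueue TN → queue [XW, RZ, VP, RJ, ZY, TN]
Visit XW → queue [RZ, VP, RJ, ZY, TN]
Visit RZ → queue [VP, RJ, ZY, TN]
Visit VP → queue [RJ, ZY, TN]
Visit RJ → queue [ZY, TN]
Visit ZY → queue [TN]
Visit TN → queue []

II -> AM -> ED -> IV -> IW -> LY -> ET -> PU -> RB -> XW -> RZ -> VP -> RJ -> ZY -> TN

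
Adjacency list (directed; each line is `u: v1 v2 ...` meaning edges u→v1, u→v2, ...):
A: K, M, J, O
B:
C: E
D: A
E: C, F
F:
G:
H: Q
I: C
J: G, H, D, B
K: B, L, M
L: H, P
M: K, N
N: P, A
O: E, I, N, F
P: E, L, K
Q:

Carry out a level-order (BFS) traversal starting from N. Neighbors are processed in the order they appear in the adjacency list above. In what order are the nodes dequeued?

Visit N; enqueue P, A → queue [P, A]
Visit P; enqueue E, L, K → queue [A, E, L, K]
Visit A; enqueue M, J, O → queue [E, L, K, M, J, O]
Visit E; enqueue C, F → queue [L, K, M, J, O, C, F]
Visit L; enqueue H → queue [K, M, J, O, C, F, H]
Visit K; enqueue B → queue [M, J, O, C, F, H, B]
Visit M → queue [J, O, C, F, H, B]
Visit J; enqueue G, D → queue [O, C, F, H, B, G, D]
Visit O; enqueue I → queue [C, F, H, B, G, D, I]
Visit C → queue [F, H, B, G, D, I]
Visit F → queue [H, B, G, D, I]
Visit H; enqueue Q → queue [B, G, D, I, Q]
Visit B → queue [G, D, I, Q]
Visit G → queue [D, I, Q]
Visit D → queue [I, Q]
Visit I → queue [Q]
Visit Q → queue []

N, P, A, E, L, K, M, J, O, C, F, H, B, G, D, I, Q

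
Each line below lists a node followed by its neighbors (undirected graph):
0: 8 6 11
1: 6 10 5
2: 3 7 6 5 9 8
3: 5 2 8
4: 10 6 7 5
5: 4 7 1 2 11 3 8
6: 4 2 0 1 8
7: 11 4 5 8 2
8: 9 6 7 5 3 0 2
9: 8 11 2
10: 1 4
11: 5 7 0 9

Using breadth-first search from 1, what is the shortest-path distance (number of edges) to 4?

Level 0: 1
Level 1: 5, 6, 10
Level 2: 0, 2, 3, 4, 7, 8, 11
Level 3: 9
4 first appears at level 2.

2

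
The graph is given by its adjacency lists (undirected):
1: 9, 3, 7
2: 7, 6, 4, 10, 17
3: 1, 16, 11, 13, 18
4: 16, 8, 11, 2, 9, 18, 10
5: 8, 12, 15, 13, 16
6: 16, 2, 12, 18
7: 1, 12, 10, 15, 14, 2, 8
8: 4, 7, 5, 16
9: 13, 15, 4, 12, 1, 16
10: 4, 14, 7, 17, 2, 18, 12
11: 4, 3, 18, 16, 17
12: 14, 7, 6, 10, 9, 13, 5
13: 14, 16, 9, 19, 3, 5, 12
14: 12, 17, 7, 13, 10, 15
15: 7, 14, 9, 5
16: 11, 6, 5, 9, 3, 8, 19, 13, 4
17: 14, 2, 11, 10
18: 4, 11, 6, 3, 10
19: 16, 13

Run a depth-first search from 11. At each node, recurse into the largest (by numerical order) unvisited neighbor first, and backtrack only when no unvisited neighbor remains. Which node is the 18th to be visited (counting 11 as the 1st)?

Visit 11
11 → 18
18 → 10
10 → 17
17 → 14
14 → 15
15 → 9
9 → 16
16 → 19
19 → 13
13 → 12
12 → 7
7 → 8
8 → 5
8 → 4
4 → 2
2 → 6
7 → 1
1 → 3

Visit order: 11, 18, 10, 17, 14, 15, 9, 16, 19, 13, 12, 7, 8, 5, 4, 2, 6, 1, 3

1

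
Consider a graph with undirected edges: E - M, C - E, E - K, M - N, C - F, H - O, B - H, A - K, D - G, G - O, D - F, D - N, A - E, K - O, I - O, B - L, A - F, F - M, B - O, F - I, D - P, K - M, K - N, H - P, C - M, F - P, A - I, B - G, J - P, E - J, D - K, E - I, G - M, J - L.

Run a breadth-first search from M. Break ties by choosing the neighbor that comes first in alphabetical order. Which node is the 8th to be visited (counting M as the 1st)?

Visit M; enqueue C, E, F, G, K, N → queue [C, E, F, G, K, N]
Visit C → queue [E, F, G, K, N]
Visit E; enqueue A, I, J → queue [F, G, K, N, A, I, J]
Visit F; enqueue D, P → queue [G, K, N, A, I, J, D, P]
Visit G; enqueue B, O → queue [K, N, A, I, J, D, P, B, O]
Visit K → queue [N, A, I, J, D, P, B, O]
Visit N → queue [A, I, J, D, P, B, O]
Visit A → queue [I, J, D, P, B, O]
Visit I → queue [J, D, P, B, O]
Visit J; enqueue L → queue [D, P, B, O, L]
Visit D → queue [P, B, O, L]
Visit P; enqueue H → queue [B, O, L, H]
Visit B → queue [O, L, H]
Visit O → queue [L, H]
Visit L → queue [H]
Visit H → queue []

Visit order: M, C, E, F, G, K, N, A, I, J, D, P, B, O, L, H

A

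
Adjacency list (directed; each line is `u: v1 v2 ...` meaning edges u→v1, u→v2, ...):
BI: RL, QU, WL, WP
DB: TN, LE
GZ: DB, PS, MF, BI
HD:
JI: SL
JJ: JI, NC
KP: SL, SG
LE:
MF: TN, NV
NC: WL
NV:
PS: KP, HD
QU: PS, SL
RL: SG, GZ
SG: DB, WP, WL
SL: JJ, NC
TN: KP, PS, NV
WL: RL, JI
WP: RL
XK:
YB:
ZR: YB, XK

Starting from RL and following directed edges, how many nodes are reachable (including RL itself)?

BFS from RL visits: RL, GZ, SG, BI, DB, MF, PS, WL, WP, QU, LE, TN, NV, HD, KP, JI, SL, JJ, NC
Reachable nodes: 19 of 22 total.

19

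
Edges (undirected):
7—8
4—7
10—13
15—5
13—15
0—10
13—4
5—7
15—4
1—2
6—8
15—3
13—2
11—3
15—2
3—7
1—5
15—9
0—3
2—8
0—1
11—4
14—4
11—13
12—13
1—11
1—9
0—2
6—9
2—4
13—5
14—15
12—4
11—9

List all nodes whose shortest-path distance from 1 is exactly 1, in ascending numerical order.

Level 0: 1
Level 1: 0, 2, 5, 9, 11
Level 2: 3, 4, 6, 7, 8, 10, 13, 15
Level 3: 12, 14

0, 2, 5, 9, 11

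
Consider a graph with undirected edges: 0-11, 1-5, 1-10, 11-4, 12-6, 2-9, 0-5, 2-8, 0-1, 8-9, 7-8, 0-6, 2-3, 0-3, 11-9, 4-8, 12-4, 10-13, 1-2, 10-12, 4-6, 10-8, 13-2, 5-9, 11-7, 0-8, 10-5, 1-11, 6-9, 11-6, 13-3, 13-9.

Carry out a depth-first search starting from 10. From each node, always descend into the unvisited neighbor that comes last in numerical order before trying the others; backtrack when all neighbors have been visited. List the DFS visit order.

10, 13, 9, 11, 7, 8, 4, 12, 6, 0, 5, 1, 2, 3

Visit 10
10 → 13
13 → 9
9 → 11
11 → 7
7 → 8
8 → 4
4 → 12
12 → 6
6 → 0
0 → 5
5 → 1
1 → 2
2 → 3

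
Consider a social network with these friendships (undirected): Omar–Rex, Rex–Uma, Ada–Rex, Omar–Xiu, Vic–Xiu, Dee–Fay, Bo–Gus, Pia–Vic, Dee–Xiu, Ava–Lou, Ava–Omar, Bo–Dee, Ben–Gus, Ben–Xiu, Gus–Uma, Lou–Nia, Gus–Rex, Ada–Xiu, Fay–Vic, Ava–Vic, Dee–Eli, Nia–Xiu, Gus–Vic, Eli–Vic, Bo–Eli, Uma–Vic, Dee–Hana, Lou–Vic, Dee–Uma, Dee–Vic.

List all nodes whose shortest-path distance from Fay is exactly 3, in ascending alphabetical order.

Ada, Ben, Nia, Omar, Rex

Level 0: Fay
Level 1: Dee, Vic
Level 2: Ava, Bo, Eli, Gus, Hana, Lou, Pia, Uma, Xiu
Level 3: Ada, Ben, Nia, Omar, Rex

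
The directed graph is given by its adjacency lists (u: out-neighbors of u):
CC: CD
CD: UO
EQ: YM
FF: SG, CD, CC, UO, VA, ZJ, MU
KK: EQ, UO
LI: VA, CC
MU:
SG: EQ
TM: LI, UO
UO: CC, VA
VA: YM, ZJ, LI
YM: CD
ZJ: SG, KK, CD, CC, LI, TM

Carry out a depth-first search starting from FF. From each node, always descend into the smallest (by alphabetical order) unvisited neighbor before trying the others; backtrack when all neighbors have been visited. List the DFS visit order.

Visit FF
FF → CC
CC → CD
CD → UO
UO → VA
VA → LI
VA → YM
VA → ZJ
ZJ → KK
KK → EQ
ZJ → SG
ZJ → TM
FF → MU

FF -> CC -> CD -> UO -> VA -> LI -> YM -> ZJ -> KK -> EQ -> SG -> TM -> MU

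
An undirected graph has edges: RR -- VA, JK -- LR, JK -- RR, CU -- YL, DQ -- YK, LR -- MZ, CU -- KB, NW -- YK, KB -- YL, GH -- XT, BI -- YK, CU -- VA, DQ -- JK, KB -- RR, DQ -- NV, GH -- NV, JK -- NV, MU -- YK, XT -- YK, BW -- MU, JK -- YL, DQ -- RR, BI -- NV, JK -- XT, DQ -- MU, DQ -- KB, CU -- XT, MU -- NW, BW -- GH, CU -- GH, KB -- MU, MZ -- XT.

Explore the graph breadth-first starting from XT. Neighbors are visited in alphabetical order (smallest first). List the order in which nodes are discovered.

XT CU GH JK MZ YK KB VA YL BW NV DQ LR RR BI MU NW

Visit XT; enqueue CU, GH, JK, MZ, YK → queue [CU, GH, JK, MZ, YK]
Visit CU; enqueue KB, VA, YL → queue [GH, JK, MZ, YK, KB, VA, YL]
Visit GH; enqueue BW, NV → queue [JK, MZ, YK, KB, VA, YL, BW, NV]
Visit JK; enqueue DQ, LR, RR → queue [MZ, YK, KB, VA, YL, BW, NV, DQ, LR, RR]
Visit MZ → queue [YK, KB, VA, YL, BW, NV, DQ, LR, RR]
Visit YK; enqueue BI, MU, NW → queue [KB, VA, YL, BW, NV, DQ, LR, RR, BI, MU, NW]
Visit KB → queue [VA, YL, BW, NV, DQ, LR, RR, BI, MU, NW]
Visit VA → queue [YL, BW, NV, DQ, LR, RR, BI, MU, NW]
Visit YL → queue [BW, NV, DQ, LR, RR, BI, MU, NW]
Visit BW → queue [NV, DQ, LR, RR, BI, MU, NW]
Visit NV → queue [DQ, LR, RR, BI, MU, NW]
Visit DQ → queue [LR, RR, BI, MU, NW]
Visit LR → queue [RR, BI, MU, NW]
Visit RR → queue [BI, MU, NW]
Visit BI → queue [MU, NW]
Visit MU → queue [NW]
Visit NW → queue []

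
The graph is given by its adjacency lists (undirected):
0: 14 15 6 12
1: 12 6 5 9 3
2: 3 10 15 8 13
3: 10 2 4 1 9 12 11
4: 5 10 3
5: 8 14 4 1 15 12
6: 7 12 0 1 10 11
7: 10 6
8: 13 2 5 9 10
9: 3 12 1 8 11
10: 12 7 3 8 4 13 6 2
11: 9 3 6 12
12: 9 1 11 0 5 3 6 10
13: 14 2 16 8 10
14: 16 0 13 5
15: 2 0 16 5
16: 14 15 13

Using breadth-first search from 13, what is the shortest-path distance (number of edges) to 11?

Level 0: 13
Level 1: 2, 8, 10, 14, 16
Level 2: 0, 3, 4, 5, 6, 7, 9, 12, 15
Level 3: 1, 11
11 first appears at level 3.

3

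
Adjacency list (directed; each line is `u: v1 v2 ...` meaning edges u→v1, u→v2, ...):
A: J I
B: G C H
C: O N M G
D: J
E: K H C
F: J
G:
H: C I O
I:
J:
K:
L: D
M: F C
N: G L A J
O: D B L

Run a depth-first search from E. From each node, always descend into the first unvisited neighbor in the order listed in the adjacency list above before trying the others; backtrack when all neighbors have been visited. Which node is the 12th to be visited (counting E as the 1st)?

Visit E
E → K
E → H
H → C
C → O
O → D
D → J
O → B
B → G
O → L
C → N
N → A
A → I
C → M
M → F

Visit order: E, K, H, C, O, D, J, B, G, L, N, A, I, M, F

A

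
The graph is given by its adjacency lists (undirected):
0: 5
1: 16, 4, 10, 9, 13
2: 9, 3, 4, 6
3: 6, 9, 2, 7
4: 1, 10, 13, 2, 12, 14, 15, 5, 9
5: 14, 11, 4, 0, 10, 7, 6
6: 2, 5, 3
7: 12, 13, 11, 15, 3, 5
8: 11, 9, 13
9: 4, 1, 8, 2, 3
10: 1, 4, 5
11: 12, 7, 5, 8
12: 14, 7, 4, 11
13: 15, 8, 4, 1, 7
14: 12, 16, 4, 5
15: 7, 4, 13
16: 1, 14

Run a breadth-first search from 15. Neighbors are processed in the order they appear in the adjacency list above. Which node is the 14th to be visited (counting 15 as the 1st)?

8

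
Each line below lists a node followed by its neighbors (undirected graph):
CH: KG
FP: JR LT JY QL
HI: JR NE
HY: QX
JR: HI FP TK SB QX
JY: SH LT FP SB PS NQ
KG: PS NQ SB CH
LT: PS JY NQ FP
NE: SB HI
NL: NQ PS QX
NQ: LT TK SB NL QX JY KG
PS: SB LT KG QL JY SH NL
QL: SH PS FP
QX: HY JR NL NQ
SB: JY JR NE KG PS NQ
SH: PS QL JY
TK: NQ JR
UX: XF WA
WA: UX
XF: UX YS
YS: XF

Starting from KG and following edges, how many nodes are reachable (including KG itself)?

BFS from KG visits: KG, SB, PS, NQ, CH, NE, JY, JR, SH, QL, NL, LT, TK, QX, HI, FP, HY
Reachable nodes: 17 of 21 total.

17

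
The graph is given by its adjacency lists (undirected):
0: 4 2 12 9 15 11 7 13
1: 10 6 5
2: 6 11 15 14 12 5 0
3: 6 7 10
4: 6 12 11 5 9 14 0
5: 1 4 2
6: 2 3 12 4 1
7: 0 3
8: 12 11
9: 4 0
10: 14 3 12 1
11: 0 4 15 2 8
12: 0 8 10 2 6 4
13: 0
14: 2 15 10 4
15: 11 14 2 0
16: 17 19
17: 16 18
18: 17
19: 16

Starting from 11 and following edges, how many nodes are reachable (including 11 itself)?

16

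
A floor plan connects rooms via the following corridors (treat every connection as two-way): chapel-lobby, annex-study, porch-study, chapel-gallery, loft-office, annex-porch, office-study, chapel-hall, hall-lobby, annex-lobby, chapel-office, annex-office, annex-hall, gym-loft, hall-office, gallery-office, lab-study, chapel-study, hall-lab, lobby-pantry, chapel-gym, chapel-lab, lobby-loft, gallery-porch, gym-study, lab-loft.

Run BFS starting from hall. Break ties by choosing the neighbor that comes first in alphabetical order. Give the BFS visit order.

hall -> annex -> chapel -> lab -> lobby -> office -> porch -> study -> gallery -> gym -> loft -> pantry

Visit hall; enqueue annex, chapel, lab, lobby, office → queue [annex, chapel, lab, lobby, office]
Visit annex; enqueue porch, study → queue [chapel, lab, lobby, office, porch, study]
Visit chapel; enqueue gallery, gym → queue [lab, lobby, office, porch, study, gallery, gym]
Visit lab; enqueue loft → queue [lobby, office, porch, study, gallery, gym, loft]
Visit lobby; enqueue pantry → queue [office, porch, study, gallery, gym, loft, pantry]
Visit office → queue [porch, study, gallery, gym, loft, pantry]
Visit porch → queue [study, gallery, gym, loft, pantry]
Visit study → queue [gallery, gym, loft, pantry]
Visit gallery → queue [gym, loft, pantry]
Visit gym → queue [loft, pantry]
Visit loft → queue [pantry]
Visit pantry → queue []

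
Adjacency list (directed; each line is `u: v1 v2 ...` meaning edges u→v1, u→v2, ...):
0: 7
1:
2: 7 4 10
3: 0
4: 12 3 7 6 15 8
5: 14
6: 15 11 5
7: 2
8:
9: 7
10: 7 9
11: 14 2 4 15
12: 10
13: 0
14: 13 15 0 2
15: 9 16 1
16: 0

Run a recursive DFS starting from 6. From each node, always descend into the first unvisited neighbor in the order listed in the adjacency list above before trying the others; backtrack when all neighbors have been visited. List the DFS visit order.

Visit 6
6 → 15
15 → 9
9 → 7
7 → 2
2 → 4
4 → 12
12 → 10
4 → 3
3 → 0
4 → 8
15 → 16
15 → 1
6 → 11
11 → 14
14 → 13
6 → 5

6 15 9 7 2 4 12 10 3 0 8 16 1 11 14 13 5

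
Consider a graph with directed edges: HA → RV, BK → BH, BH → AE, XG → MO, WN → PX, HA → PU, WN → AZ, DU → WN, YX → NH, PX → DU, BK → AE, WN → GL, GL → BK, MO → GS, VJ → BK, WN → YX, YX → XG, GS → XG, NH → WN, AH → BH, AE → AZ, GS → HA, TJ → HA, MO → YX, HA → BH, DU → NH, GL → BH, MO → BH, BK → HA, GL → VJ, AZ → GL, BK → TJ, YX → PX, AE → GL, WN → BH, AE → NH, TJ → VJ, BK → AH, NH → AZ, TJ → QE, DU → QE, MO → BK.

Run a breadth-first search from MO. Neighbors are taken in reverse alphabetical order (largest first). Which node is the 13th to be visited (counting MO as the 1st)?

Visit MO; enqueue YX, GS, BK, BH → queue [YX, GS, BK, BH]
Visit YX; enqueue XG, PX, NH → queue [GS, BK, BH, XG, PX, NH]
Visit GS; enqueue HA → queue [BK, BH, XG, PX, NH, HA]
Visit BK; enqueue TJ, AH, AE → queue [BH, XG, PX, NH, HA, TJ, AH, AE]
Visit BH → queue [XG, PX, NH, HA, TJ, AH, AE]
Visit XG → queue [PX, NH, HA, TJ, AH, AE]
Visit PX; enqueue DU → queue [NH, HA, TJ, AH, AE, DU]
Visit NH; enqueue WN, AZ → queue [HA, TJ, AH, AE, DU, WN, AZ]
Visit HA; enqueue RV, PU → queue [TJ, AH, AE, DU, WN, AZ, RV, PU]
Visit TJ; enqueue VJ, QE → queue [AH, AE, DU, WN, AZ, RV, PU, VJ, QE]
Visit AH → queue [AE, DU, WN, AZ, RV, PU, VJ, QE]
Visit AE; enqueue GL → queue [DU, WN, AZ, RV, PU, VJ, QE, GL]
Visit DU → queue [WN, AZ, RV, PU, VJ, QE, GL]
Visit WN → queue [AZ, RV, PU, VJ, QE, GL]
Visit AZ → queue [RV, PU, VJ, QE, GL]
Visit RV → queue [PU, VJ, QE, GL]
Visit PU → queue [VJ, QE, GL]
Visit VJ → queue [QE, GL]
Visit QE → queue [GL]
Visit GL → queue []

Visit order: MO, YX, GS, BK, BH, XG, PX, NH, HA, TJ, AH, AE, DU, WN, AZ, RV, PU, VJ, QE, GL

DU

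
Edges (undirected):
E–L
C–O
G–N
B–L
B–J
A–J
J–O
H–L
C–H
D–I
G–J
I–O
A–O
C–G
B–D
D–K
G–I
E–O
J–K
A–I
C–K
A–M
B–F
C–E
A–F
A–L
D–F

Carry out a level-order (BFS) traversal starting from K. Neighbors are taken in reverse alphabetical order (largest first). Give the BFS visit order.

K → J → D → C → O → G → B → A → I → F → H → E → N → L → M

Visit K; enqueue J, D, C → queue [J, D, C]
Visit J; enqueue O, G, B, A → queue [D, C, O, G, B, A]
Visit D; enqueue I, F → queue [C, O, G, B, A, I, F]
Visit C; enqueue H, E → queue [O, G, B, A, I, F, H, E]
Visit O → queue [G, B, A, I, F, H, E]
Visit G; enqueue N → queue [B, A, I, F, H, E, N]
Visit B; enqueue L → queue [A, I, F, H, E, N, L]
Visit A; enqueue M → queue [I, F, H, E, N, L, M]
Visit I → queue [F, H, E, N, L, M]
Visit F → queue [H, E, N, L, M]
Visit H → queue [E, N, L, M]
Visit E → queue [N, L, M]
Visit N → queue [L, M]
Visit L → queue [M]
Visit M → queue []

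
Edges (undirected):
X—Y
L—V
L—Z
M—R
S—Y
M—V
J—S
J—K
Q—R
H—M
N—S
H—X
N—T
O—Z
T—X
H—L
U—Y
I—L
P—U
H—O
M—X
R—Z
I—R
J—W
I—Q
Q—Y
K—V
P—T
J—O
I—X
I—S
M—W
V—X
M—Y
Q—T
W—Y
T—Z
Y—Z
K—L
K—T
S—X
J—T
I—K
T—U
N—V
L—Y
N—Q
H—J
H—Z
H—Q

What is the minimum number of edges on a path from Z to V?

Level 0: Z
Level 1: H, L, O, R, T, Y
Level 2: I, J, K, M, N, P, Q, S, U, V, W, X
V first appears at level 2.

2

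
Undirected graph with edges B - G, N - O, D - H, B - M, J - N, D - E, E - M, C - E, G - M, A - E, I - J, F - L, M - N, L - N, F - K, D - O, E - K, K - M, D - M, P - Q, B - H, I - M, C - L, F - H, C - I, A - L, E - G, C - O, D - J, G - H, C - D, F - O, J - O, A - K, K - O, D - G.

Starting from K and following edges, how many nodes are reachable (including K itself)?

BFS from K visits: K, A, E, F, M, O, L, C, D, G, H, B, I, N, J
Reachable nodes: 15 of 17 total.

15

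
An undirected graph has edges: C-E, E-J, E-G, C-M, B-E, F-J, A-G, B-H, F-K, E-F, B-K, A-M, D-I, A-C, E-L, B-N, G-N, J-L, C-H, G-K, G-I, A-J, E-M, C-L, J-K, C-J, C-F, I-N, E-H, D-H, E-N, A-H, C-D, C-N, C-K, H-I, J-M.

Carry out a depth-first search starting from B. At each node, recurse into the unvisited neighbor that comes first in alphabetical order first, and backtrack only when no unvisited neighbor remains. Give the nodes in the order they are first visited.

B -> E -> C -> A -> G -> I -> D -> H -> N -> K -> F -> J -> L -> M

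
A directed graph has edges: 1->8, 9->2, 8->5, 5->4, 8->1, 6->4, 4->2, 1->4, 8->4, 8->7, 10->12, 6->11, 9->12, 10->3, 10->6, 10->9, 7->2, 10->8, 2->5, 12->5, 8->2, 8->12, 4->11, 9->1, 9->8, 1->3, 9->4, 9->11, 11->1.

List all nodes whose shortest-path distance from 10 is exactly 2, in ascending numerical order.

Level 0: 10
Level 1: 3, 6, 8, 9, 12
Level 2: 1, 2, 4, 5, 7, 11

1, 2, 4, 5, 7, 11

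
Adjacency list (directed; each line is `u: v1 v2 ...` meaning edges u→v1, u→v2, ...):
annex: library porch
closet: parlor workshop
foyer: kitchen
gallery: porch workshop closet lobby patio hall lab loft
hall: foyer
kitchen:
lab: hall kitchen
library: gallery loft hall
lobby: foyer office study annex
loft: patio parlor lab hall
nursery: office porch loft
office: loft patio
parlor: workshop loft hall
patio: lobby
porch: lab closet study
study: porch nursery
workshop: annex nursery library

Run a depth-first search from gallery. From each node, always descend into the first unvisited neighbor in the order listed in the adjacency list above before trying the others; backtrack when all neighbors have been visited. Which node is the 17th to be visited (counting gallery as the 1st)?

Visit gallery
gallery → porch
porch → lab
lab → hall
hall → foyer
foyer → kitchen
porch → closet
closet → parlor
parlor → workshop
workshop → annex
annex → library
library → loft
loft → patio
patio → lobby
lobby → office
lobby → study
study → nursery

Visit order: gallery, porch, lab, hall, foyer, kitchen, closet, parlor, workshop, annex, library, loft, patio, lobby, office, study, nursery

nursery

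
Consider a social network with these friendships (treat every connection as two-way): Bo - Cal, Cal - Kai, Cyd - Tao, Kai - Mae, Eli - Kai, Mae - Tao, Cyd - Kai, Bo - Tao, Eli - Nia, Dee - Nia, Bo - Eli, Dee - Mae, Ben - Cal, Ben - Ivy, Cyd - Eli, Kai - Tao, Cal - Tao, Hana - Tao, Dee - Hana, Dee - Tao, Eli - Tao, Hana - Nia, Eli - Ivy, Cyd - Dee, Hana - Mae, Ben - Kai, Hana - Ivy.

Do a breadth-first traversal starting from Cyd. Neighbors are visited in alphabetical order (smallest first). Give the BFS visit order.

Visit Cyd; enqueue Dee, Eli, Kai, Tao → queue [Dee, Eli, Kai, Tao]
Visit Dee; enqueue Hana, Mae, Nia → queue [Eli, Kai, Tao, Hana, Mae, Nia]
Visit Eli; enqueue Bo, Ivy → queue [Kai, Tao, Hana, Mae, Nia, Bo, Ivy]
Visit Kai; enqueue Ben, Cal → queue [Tao, Hana, Mae, Nia, Bo, Ivy, Ben, Cal]
Visit Tao → queue [Hana, Mae, Nia, Bo, Ivy, Ben, Cal]
Visit Hana → queue [Mae, Nia, Bo, Ivy, Ben, Cal]
Visit Mae → queue [Nia, Bo, Ivy, Ben, Cal]
Visit Nia → queue [Bo, Ivy, Ben, Cal]
Visit Bo → queue [Ivy, Ben, Cal]
Visit Ivy → queue [Ben, Cal]
Visit Ben → queue [Cal]
Visit Cal → queue []

Cyd, Dee, Eli, Kai, Tao, Hana, Mae, Nia, Bo, Ivy, Ben, Cal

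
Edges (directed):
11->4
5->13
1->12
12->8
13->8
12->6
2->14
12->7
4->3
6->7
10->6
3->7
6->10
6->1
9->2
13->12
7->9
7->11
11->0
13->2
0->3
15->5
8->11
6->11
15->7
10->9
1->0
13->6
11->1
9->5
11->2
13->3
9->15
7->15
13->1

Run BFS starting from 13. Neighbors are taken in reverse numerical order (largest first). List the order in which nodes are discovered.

13 12 8 6 3 2 1 7 11 10 14 0 15 9 4 5

Visit 13; enqueue 12, 8, 6, 3, 2, 1 → queue [12, 8, 6, 3, 2, 1]
Visit 12; enqueue 7 → queue [8, 6, 3, 2, 1, 7]
Visit 8; enqueue 11 → queue [6, 3, 2, 1, 7, 11]
Visit 6; enqueue 10 → queue [3, 2, 1, 7, 11, 10]
Visit 3 → queue [2, 1, 7, 11, 10]
Visit 2; enqueue 14 → queue [1, 7, 11, 10, 14]
Visit 1; enqueue 0 → queue [7, 11, 10, 14, 0]
Visit 7; enqueue 15, 9 → queue [11, 10, 14, 0, 15, 9]
Visit 11; enqueue 4 → queue [10, 14, 0, 15, 9, 4]
Visit 10 → queue [14, 0, 15, 9, 4]
Visit 14 → queue [0, 15, 9, 4]
Visit 0 → queue [15, 9, 4]
Visit 15; enqueue 5 → queue [9, 4, 5]
Visit 9 → queue [4, 5]
Visit 4 → queue [5]
Visit 5 → queue []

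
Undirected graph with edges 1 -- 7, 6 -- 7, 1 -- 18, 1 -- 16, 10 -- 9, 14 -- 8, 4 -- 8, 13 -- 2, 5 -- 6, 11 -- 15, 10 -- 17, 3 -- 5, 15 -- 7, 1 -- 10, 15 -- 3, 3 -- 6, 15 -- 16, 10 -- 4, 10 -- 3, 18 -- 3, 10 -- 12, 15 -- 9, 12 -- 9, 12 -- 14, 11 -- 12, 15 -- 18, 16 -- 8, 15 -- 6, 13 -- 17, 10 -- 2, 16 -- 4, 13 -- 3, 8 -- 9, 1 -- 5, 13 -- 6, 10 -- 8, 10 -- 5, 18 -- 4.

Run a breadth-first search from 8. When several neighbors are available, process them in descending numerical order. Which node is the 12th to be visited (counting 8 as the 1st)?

3

Visit 8; enqueue 16, 14, 10, 9, 4 → queue [16, 14, 10, 9, 4]
Visit 16; enqueue 15, 1 → queue [14, 10, 9, 4, 15, 1]
Visit 14; enqueue 12 → queue [10, 9, 4, 15, 1, 12]
Visit 10; enqueue 17, 5, 3, 2 → queue [9, 4, 15, 1, 12, 17, 5, 3, 2]
Visit 9 → queue [4, 15, 1, 12, 17, 5, 3, 2]
Visit 4; enqueue 18 → queue [15, 1, 12, 17, 5, 3, 2, 18]
Visit 15; enqueue 11, 7, 6 → queue [1, 12, 17, 5, 3, 2, 18, 11, 7, 6]
Visit 1 → queue [12, 17, 5, 3, 2, 18, 11, 7, 6]
Visit 12 → queue [17, 5, 3, 2, 18, 11, 7, 6]
Visit 17; enqueue 13 → queue [5, 3, 2, 18, 11, 7, 6, 13]
Visit 5 → queue [3, 2, 18, 11, 7, 6, 13]
Visit 3 → queue [2, 18, 11, 7, 6, 13]
Visit 2 → queue [18, 11, 7, 6, 13]
Visit 18 → queue [11, 7, 6, 13]
Visit 11 → queue [7, 6, 13]
Visit 7 → queue [6, 13]
Visit 6 → queue [13]
Visit 13 → queue []

Visit order: 8, 16, 14, 10, 9, 4, 15, 1, 12, 17, 5, 3, 2, 18, 11, 7, 6, 13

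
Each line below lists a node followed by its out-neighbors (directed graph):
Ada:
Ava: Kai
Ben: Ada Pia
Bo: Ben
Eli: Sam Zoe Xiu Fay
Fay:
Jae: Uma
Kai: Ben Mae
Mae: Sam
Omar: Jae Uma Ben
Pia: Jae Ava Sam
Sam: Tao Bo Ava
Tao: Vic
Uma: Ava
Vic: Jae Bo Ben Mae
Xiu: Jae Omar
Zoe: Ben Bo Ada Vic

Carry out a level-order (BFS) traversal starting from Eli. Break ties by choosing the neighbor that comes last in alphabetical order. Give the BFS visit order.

Eli → Zoe → Xiu → Sam → Fay → Vic → Bo → Ben → Ada → Omar → Jae → Tao → Ava → Mae → Pia → Uma → Kai

Visit Eli; enqueue Zoe, Xiu, Sam, Fay → queue [Zoe, Xiu, Sam, Fay]
Visit Zoe; enqueue Vic, Bo, Ben, Ada → queue [Xiu, Sam, Fay, Vic, Bo, Ben, Ada]
Visit Xiu; enqueue Omar, Jae → queue [Sam, Fay, Vic, Bo, Ben, Ada, Omar, Jae]
Visit Sam; enqueue Tao, Ava → queue [Fay, Vic, Bo, Ben, Ada, Omar, Jae, Tao, Ava]
Visit Fay → queue [Vic, Bo, Ben, Ada, Omar, Jae, Tao, Ava]
Visit Vic; enqueue Mae → queue [Bo, Ben, Ada, Omar, Jae, Tao, Ava, Mae]
Visit Bo → queue [Ben, Ada, Omar, Jae, Tao, Ava, Mae]
Visit Ben; enqueue Pia → queue [Ada, Omar, Jae, Tao, Ava, Mae, Pia]
Visit Ada → queue [Omar, Jae, Tao, Ava, Mae, Pia]
Visit Omar; enqueue Uma → queue [Jae, Tao, Ava, Mae, Pia, Uma]
Visit Jae → queue [Tao, Ava, Mae, Pia, Uma]
Visit Tao → queue [Ava, Mae, Pia, Uma]
Visit Ava; enqueue Kai → queue [Mae, Pia, Uma, Kai]
Visit Mae → queue [Pia, Uma, Kai]
Visit Pia → queue [Uma, Kai]
Visit Uma → queue [Kai]
Visit Kai → queue []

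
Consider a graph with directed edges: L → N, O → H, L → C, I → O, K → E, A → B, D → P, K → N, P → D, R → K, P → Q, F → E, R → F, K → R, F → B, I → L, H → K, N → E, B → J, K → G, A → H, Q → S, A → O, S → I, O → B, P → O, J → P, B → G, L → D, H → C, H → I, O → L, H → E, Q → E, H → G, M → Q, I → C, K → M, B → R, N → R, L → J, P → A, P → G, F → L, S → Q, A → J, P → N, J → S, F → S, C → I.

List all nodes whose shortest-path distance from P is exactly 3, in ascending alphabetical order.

Level 0: P
Level 1: A, D, G, N, O, Q
Level 2: B, E, H, J, L, R, S
Level 3: C, F, I, K
Level 4: M

C, F, I, K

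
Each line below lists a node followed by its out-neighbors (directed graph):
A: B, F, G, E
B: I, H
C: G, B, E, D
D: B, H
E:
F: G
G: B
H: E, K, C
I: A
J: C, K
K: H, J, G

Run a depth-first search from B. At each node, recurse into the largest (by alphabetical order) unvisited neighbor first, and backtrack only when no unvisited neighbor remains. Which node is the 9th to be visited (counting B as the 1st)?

J

Visit B
B → I
I → A
A → G
A → F
A → E
B → H
H → K
K → J
J → C
C → D

Visit order: B, I, A, G, F, E, H, K, J, C, D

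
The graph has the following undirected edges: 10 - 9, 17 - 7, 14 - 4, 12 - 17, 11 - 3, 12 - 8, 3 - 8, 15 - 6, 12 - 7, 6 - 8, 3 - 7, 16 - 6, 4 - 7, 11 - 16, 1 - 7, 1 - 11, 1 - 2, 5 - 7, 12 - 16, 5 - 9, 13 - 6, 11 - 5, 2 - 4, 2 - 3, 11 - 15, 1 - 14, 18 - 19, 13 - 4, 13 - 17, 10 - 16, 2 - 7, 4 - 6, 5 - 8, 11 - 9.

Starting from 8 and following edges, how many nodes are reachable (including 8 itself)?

17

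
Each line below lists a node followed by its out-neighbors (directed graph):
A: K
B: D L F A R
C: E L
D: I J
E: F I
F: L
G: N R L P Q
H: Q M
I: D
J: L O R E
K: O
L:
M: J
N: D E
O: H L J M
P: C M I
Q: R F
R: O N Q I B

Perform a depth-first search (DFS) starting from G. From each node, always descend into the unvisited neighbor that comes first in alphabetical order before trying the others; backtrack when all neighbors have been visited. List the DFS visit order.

G, L, N, D, I, J, E, F, O, H, M, Q, R, B, A, K, P, C

Visit G
G → L
G → N
N → D
D → I
D → J
J → E
E → F
J → O
O → H
H → M
H → Q
Q → R
R → B
B → A
A → K
G → P
P → C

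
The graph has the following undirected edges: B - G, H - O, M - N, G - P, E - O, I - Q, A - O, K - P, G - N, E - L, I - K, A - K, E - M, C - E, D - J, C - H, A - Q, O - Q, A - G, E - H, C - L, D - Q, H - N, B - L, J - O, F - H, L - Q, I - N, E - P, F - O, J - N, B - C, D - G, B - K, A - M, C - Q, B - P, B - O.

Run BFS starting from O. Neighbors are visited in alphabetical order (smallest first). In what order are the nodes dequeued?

Visit O; enqueue A, B, E, F, H, J, Q → queue [A, B, E, F, H, J, Q]
Visit A; enqueue G, K, M → queue [B, E, F, H, J, Q, G, K, M]
Visit B; enqueue C, L, P → queue [E, F, H, J, Q, G, K, M, C, L, P]
Visit E → queue [F, H, J, Q, G, K, M, C, L, P]
Visit F → queue [H, J, Q, G, K, M, C, L, P]
Visit H; enqueue N → queue [J, Q, G, K, M, C, L, P, N]
Visit J; enqueue D → queue [Q, G, K, M, C, L, P, N, D]
Visit Q; enqueue I → queue [G, K, M, C, L, P, N, D, I]
Visit G → queue [K, M, C, L, P, N, D, I]
Visit K → queue [M, C, L, P, N, D, I]
Visit M → queue [C, L, P, N, D, I]
Visit C → queue [L, P, N, D, I]
Visit L → queue [P, N, D, I]
Visit P → queue [N, D, I]
Visit N → queue [D, I]
Visit D → queue [I]
Visit I → queue []

O A B E F H J Q G K M C L P N D I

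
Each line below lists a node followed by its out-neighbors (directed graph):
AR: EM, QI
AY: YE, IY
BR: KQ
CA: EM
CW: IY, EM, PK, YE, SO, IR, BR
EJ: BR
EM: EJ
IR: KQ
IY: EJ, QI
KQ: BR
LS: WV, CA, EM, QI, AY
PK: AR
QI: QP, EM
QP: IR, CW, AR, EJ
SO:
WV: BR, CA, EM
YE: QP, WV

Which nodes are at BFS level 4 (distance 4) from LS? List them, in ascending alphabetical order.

PK, SO

Level 0: LS
Level 1: AY, CA, EM, QI, WV
Level 2: BR, EJ, IY, QP, YE
Level 3: AR, CW, IR, KQ
Level 4: PK, SO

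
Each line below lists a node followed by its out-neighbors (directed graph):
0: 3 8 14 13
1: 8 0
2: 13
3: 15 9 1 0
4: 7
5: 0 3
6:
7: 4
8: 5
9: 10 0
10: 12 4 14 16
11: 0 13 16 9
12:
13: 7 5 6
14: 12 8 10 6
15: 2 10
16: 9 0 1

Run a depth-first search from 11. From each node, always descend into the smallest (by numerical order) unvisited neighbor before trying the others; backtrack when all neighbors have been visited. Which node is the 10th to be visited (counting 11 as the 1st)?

7

Visit 11
11 → 0
0 → 3
3 → 1
1 → 8
8 → 5
3 → 9
9 → 10
10 → 4
4 → 7
10 → 12
10 → 14
14 → 6
10 → 16
3 → 15
15 → 2
2 → 13

Visit order: 11, 0, 3, 1, 8, 5, 9, 10, 4, 7, 12, 14, 6, 16, 15, 2, 13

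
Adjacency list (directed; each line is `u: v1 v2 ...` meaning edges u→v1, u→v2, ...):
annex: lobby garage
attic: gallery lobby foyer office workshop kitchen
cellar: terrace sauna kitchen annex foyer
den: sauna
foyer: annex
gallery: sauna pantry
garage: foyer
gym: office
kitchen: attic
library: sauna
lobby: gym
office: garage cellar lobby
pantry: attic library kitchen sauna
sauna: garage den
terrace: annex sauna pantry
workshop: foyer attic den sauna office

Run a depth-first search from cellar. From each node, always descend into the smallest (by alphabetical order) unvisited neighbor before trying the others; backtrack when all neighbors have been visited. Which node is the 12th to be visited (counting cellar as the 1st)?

Visit cellar
cellar → annex
annex → garage
garage → foyer
annex → lobby
lobby → gym
gym → office
cellar → kitchen
kitchen → attic
attic → gallery
gallery → pantry
pantry → library
library → sauna
sauna → den
attic → workshop
cellar → terrace

Visit order: cellar, annex, garage, foyer, lobby, gym, office, kitchen, attic, gallery, pantry, library, sauna, den, workshop, terrace

library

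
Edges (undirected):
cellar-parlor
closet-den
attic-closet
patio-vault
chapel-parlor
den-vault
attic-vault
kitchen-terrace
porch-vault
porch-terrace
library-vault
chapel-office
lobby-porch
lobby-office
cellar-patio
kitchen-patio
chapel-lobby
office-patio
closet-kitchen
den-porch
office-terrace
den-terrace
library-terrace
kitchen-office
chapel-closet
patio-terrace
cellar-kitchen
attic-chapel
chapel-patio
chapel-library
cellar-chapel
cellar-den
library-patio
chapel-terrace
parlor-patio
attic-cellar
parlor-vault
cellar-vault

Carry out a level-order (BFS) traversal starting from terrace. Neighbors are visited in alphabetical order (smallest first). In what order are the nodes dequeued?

Visit terrace; enqueue chapel, den, kitchen, library, office, patio, porch → queue [chapel, den, kitchen, library, office, patio, porch]
Visit chapel; enqueue attic, cellar, closet, lobby, parlor → queue [den, kitchen, library, office, patio, porch, attic, cellar, closet, lobby, parlor]
Visit den; enqueue vault → queue [kitchen, library, office, patio, porch, attic, cellar, closet, lobby, parlor, vault]
Visit kitchen → queue [library, office, patio, porch, attic, cellar, closet, lobby, parlor, vault]
Visit library → queue [office, patio, porch, attic, cellar, closet, lobby, parlor, vault]
Visit office → queue [patio, porch, attic, cellar, closet, lobby, parlor, vault]
Visit patio → queue [porch, attic, cellar, closet, lobby, parlor, vault]
Visit porch → queue [attic, cellar, closet, lobby, parlor, vault]
Visit attic → queue [cellar, closet, lobby, parlor, vault]
Visit cellar → queue [closet, lobby, parlor, vault]
Visit closet → queue [lobby, parlor, vault]
Visit lobby → queue [parlor, vault]
Visit parlor → queue [vault]
Visit vault → queue []

terrace → chapel → den → kitchen → library → office → patio → porch → attic → cellar → closet → lobby → parlor → vault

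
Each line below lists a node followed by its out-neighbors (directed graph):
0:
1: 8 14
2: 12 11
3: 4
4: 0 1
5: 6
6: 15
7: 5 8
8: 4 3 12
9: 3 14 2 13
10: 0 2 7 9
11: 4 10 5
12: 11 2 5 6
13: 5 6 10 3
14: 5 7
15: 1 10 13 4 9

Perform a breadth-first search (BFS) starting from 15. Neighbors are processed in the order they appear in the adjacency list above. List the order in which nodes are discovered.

Visit 15; enqueue 1, 10, 13, 4, 9 → queue [1, 10, 13, 4, 9]
Visit 1; enqueue 8, 14 → queue [10, 13, 4, 9, 8, 14]
Visit 10; enqueue 0, 2, 7 → queue [13, 4, 9, 8, 14, 0, 2, 7]
Visit 13; enqueue 5, 6, 3 → queue [4, 9, 8, 14, 0, 2, 7, 5, 6, 3]
Visit 4 → queue [9, 8, 14, 0, 2, 7, 5, 6, 3]
Visit 9 → queue [8, 14, 0, 2, 7, 5, 6, 3]
Visit 8; enqueue 12 → queue [14, 0, 2, 7, 5, 6, 3, 12]
Visit 14 → queue [0, 2, 7, 5, 6, 3, 12]
Visit 0 → queue [2, 7, 5, 6, 3, 12]
Visit 2; enqueue 11 → queue [7, 5, 6, 3, 12, 11]
Visit 7 → queue [5, 6, 3, 12, 11]
Visit 5 → queue [6, 3, 12, 11]
Visit 6 → queue [3, 12, 11]
Visit 3 → queue [12, 11]
Visit 12 → queue [11]
Visit 11 → queue []

15 → 1 → 10 → 13 → 4 → 9 → 8 → 14 → 0 → 2 → 7 → 5 → 6 → 3 → 12 → 11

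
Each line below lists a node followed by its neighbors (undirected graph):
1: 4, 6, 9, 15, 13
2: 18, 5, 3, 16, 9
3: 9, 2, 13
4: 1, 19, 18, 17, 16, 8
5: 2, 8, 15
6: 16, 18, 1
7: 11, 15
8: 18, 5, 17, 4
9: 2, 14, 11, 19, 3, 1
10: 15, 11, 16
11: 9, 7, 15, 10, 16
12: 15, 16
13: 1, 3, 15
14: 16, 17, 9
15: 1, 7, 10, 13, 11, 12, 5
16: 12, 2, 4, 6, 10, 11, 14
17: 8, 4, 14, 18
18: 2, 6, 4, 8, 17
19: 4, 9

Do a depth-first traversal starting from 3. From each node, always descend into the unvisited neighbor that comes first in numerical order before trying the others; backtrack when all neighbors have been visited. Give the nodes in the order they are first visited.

Visit 3
3 → 2
2 → 5
5 → 8
8 → 4
4 → 1
1 → 6
6 → 16
16 → 10
10 → 11
11 → 7
7 → 15
15 → 12
15 → 13
11 → 9
9 → 14
14 → 17
17 → 18
9 → 19

3, 2, 5, 8, 4, 1, 6, 16, 10, 11, 7, 15, 12, 13, 9, 14, 17, 18, 19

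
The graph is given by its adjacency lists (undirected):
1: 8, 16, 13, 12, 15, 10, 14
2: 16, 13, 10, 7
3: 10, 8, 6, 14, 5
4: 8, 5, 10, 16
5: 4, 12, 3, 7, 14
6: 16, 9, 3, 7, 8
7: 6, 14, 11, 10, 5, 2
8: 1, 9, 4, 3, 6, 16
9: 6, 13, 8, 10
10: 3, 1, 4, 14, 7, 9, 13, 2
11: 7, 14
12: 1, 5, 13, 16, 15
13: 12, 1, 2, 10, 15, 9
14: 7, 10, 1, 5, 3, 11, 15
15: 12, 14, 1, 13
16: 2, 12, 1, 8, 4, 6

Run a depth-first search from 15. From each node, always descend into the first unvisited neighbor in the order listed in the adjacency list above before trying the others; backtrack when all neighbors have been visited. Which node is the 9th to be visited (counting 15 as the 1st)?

Visit 15
15 → 12
12 → 1
1 → 8
8 → 9
9 → 6
6 → 16
16 → 2
2 → 13
13 → 10
10 → 3
3 → 14
14 → 7
7 → 11
7 → 5
5 → 4

Visit order: 15, 12, 1, 8, 9, 6, 16, 2, 13, 10, 3, 14, 7, 11, 5, 4

13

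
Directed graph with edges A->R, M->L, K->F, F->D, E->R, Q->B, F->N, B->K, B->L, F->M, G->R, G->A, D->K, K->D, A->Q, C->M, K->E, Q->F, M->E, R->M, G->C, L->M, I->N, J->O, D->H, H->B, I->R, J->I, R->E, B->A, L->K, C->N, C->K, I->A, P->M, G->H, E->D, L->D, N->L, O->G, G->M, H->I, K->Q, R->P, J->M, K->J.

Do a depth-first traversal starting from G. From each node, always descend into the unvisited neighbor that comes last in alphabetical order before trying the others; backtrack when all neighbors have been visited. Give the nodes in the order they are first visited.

G, R, P, M, L, K, Q, F, N, D, H, I, A, B, J, O, E, C

Visit G
G → R
R → P
P → M
M → L
L → K
K → Q
Q → F
F → N
F → D
D → H
H → I
I → A
H → B
K → J
J → O
K → E
G → C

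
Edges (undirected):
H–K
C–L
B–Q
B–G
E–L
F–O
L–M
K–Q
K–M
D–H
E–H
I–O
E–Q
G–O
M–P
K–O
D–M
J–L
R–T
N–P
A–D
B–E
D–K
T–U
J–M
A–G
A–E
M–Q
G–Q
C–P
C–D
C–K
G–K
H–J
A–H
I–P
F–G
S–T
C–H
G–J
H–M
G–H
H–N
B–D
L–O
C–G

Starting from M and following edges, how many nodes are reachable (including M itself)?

17

BFS from M visits: M, D, H, J, K, L, P, Q, A, B, C, E, G, N, O, I, F
Reachable nodes: 17 of 21 total.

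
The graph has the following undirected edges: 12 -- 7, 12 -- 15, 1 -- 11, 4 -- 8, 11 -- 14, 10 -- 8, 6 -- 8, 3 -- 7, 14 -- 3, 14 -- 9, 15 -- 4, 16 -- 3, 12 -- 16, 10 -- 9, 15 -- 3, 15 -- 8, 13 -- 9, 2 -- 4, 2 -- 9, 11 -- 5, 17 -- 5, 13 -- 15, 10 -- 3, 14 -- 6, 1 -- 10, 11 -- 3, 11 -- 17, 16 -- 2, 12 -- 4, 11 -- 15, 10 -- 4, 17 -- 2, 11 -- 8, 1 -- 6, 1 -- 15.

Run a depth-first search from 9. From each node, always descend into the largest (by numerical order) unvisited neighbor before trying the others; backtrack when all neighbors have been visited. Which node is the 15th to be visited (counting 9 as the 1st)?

7

Visit 9
9 → 14
14 → 11
11 → 17
17 → 5
17 → 2
2 → 16
16 → 12
12 → 15
15 → 13
15 → 8
8 → 10
10 → 4
10 → 3
3 → 7
10 → 1
1 → 6

Visit order: 9, 14, 11, 17, 5, 2, 16, 12, 15, 13, 8, 10, 4, 3, 7, 1, 6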